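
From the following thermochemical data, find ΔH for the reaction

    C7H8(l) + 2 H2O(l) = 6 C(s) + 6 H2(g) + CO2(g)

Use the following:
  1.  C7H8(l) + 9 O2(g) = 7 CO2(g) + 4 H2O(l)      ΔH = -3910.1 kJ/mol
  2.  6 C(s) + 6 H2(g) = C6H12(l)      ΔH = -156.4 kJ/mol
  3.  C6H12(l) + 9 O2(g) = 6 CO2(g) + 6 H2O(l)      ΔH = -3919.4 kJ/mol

eq. 1 as written: -3910.1 kJ/mol
eq. 2 reversed: +156.4 kJ/mol
eq. 3 reversed: +3919.4 kJ/mol
Combining the equations, ΔH = (-3910.1) + (+156.4) + (+3919.4) = 165.7 kJ/mol

ΔH = 165.7 kJ/mol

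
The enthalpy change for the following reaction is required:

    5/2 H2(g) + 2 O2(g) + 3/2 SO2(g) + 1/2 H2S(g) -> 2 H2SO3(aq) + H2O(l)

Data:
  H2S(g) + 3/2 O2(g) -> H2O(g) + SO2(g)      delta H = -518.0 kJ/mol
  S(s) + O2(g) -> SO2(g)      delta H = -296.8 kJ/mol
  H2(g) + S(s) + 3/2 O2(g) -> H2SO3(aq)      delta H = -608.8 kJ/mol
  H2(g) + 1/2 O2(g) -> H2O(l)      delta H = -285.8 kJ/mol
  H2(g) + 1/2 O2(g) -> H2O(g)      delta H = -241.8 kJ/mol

equation 1 × 1/2: (1/2)·(-518.0) = -259.0 kJ/mol
equation 2 reversed and × 2: (-2)·(-296.8) = +593.6 kJ/mol
equation 3 × 2: (2)·(-608.8) = -1217.6 kJ/mol
equation 4 as written: -285.8 kJ/mol
equation 5 reversed and × 1/2: (-1/2)·(-241.8) = +120.9 kJ/mol
Summing the manipulated equations, delta H = (1/2)·(-518.0) + (-2)·(-296.8) + (2)·(-608.8) + (1)·(-285.8) + (-1/2)·(-241.8) = -1047.9 kJ/mol

delta H = -1047.9 kJ/mol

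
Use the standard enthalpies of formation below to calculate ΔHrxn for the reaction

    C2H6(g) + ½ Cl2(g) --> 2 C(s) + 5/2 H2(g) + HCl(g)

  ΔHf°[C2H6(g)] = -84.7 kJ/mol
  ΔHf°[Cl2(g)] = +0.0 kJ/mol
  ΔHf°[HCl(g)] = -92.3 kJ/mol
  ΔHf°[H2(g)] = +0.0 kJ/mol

Products: 2·(+0.0) + 5/2·(+0.0) + 1·(-92.3) = -92.3
Reactants: 1·(-84.7) + 1/2·(+0.0) = -84.7
ΔHrxn = (-92.3) − (-84.7) = -7.6 kJ/mol

ΔHrxn = -7.6 kJ/mol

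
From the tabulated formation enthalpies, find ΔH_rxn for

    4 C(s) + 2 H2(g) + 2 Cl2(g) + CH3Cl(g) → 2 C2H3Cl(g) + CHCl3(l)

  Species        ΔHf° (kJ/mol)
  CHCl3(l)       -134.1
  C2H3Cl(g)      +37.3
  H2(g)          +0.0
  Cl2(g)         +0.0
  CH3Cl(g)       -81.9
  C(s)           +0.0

ΔH°rxn = Σ nΔHf°(products) − Σ nΔHf°(reactants).
Products: 2·(+37.3) + 1·(-134.1) = -59.5
Reactants: 4·(+0.0) + 2·(+0.0) + 2·(+0.0) + 1·(-81.9) = -81.9
ΔH_rxn = (-59.5) − (-81.9) = 22.4 kJ/mol

ΔH_rxn = 22.4 kJ/mol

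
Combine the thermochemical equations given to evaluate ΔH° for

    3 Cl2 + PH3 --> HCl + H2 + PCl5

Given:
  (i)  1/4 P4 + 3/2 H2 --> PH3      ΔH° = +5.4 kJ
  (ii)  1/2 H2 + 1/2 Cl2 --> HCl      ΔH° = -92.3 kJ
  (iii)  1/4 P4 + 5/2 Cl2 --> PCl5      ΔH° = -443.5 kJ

(i) reversed (reverse to put PH3 on the reactant side): -5.4 kJ
(ii) as written (HCl already on the product side): -92.3 kJ
(iii) as written (PCl5 already on the product side): -443.5 kJ
By Hess's law, ΔH° = (-1)·(+5.4) + (1)·(-92.3) + (1)·(-443.5) = -541.2 kJ

ΔH° = -541.2 kJ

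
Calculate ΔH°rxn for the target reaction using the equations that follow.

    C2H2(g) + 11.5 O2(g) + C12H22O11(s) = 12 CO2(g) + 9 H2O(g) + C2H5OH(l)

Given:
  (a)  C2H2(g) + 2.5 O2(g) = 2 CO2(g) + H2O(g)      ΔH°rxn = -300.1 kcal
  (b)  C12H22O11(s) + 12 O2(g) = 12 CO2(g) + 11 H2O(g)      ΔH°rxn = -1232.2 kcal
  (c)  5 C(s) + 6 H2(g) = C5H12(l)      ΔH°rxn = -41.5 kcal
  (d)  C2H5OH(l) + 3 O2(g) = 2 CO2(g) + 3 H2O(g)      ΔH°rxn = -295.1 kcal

ΔH°rxn = -1237.2 kcal

(a) as written: -300.1 kcal
(b) as written: -1232.2 kcal
(c): not needed.
(d) reversed: +295.1 kcal
ΔH°rxn = (-300.1) + (-1232.2) + (+295.1) = -1237.2 kcal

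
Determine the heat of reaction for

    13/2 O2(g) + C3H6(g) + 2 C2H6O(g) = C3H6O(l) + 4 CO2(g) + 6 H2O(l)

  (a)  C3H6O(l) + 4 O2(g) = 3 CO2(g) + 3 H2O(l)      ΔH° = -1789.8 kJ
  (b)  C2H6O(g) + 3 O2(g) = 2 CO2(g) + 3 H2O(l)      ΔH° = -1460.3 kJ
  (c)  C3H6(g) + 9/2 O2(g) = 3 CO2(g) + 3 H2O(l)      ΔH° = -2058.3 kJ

(a) reversed: +1789.8 kJ
(b) × 2: (2)·(-1460.3) = -2920.6 kJ
(c) as written: -2058.3 kJ
Combining the equations, ΔH° = (+1789.8) + (-2920.6) + (-2058.3) = -3189.1 kJ

ΔH° = -3189.1 kJ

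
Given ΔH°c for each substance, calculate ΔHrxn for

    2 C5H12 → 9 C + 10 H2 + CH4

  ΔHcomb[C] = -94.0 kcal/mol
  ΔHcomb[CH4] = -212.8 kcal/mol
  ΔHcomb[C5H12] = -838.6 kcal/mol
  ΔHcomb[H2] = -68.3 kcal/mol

With combustion enthalpies, reactants minus products:
= [2·(-838.6)] − [9·(-94.0) + 10·(-68.3) + 1·(-212.8)]
= 64.6 kcal/mol

ΔHrxn = 64.6 kcal/mol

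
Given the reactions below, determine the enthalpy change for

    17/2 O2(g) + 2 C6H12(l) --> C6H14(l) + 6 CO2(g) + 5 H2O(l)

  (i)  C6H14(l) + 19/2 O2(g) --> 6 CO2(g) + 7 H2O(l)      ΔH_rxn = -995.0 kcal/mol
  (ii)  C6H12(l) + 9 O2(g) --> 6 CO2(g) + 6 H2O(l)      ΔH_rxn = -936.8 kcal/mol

ΔH_rxn = -878.6 kcal/mol

(i) reversed (reverse to put C6H14(l) on the product side): +995.0 kcal/mol
(ii) × 2 (×2 to match 2 C6H12(l) in the target): (2)·(-936.8) = -1873.6 kcal/mol
By Hess's law, ΔH_rxn = (-1)·(-995.0) + (2)·(-936.8) = -878.6 kcal/mol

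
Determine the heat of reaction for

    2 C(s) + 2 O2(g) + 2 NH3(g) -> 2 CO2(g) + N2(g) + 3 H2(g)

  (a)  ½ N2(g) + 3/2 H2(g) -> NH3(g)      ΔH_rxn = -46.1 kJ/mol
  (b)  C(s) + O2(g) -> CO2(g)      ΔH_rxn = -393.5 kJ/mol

ΔH_rxn = -694.8 kJ/mol

(a) reversed and × 2: (-2)·(-46.1) = +92.2 kJ/mol
(b) × 2: (2)·(-393.5) = -787.0 kJ/mol
ΔH_rxn = (-2)·(-46.1) + (2)·(-393.5) = -694.8 kJ/mol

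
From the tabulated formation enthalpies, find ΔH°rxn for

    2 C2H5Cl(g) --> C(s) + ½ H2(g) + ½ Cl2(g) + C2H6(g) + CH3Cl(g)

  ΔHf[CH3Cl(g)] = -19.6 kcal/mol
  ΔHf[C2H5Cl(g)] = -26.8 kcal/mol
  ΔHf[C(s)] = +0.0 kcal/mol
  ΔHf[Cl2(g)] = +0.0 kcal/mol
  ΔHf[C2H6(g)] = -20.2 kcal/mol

Products: 1·(+0.0) + 1/2·(+0.0) + 1/2·(+0.0) + 1·(-20.2) + 1·(-19.6) = -39.8
Reactants: 2·(-26.8) = -53.6
ΔH°rxn = (-39.8) − (-53.6) = 13.8 kcal/mol

ΔH°rxn = 13.8 kcal/mol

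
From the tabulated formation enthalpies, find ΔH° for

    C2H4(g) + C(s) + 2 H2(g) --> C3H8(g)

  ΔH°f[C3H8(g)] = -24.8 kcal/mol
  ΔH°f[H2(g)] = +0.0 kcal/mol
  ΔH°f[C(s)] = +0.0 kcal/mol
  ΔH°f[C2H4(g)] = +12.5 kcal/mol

ΔH°rxn = Σ nΔHf°(products) − Σ nΔHf°(reactants).
Products: 1·(-24.8) = -24.8
Reactants: 1·(+12.5) + 1·(+0.0) + 2·(+0.0) = +12.5
ΔH° = (-24.8) − (+12.5) = -37.3 kcal/mol

ΔH° = -37.3 kcal/mol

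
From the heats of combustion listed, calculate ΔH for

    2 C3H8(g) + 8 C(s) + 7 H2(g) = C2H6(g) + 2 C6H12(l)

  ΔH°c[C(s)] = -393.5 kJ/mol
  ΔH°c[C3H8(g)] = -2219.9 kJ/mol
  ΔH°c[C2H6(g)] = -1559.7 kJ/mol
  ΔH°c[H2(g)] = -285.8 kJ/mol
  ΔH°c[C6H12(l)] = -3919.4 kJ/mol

ΔH = -189.9 kJ/mol

Using ΔH = Σ nΔHc°(reactants) − Σ nΔHc°(products):
= [2·(-2219.9) + 8·(-393.5) + 7·(-285.8)] − [1·(-1559.7) + 2·(-3919.4)]
= -189.9 kJ/mol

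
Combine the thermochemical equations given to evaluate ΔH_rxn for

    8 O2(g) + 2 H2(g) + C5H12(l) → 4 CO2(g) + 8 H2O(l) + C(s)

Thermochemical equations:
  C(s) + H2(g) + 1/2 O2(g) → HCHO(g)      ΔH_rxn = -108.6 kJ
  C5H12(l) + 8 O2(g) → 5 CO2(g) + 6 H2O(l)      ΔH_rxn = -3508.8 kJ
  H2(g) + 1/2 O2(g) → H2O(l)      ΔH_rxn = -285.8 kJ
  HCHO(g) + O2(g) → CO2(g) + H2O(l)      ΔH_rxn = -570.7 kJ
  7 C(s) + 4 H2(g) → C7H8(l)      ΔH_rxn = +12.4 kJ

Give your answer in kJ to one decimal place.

equation 1 reversed: +108.6 kJ
equation 2 as written (C5H12(l) already on the reactant side): -3508.8 kJ
equation 3 × 3: (3)·(-285.8) = -857.4 kJ
equation 4 reversed: +570.7 kJ
equation 5: not needed (C7H8(l) appears nowhere else).
ΔH_rxn = (+108.6) + (-3508.8) + (-857.4) + (+570.7) = -3686.9 kJ

ΔH_rxn = -3686.9 kJ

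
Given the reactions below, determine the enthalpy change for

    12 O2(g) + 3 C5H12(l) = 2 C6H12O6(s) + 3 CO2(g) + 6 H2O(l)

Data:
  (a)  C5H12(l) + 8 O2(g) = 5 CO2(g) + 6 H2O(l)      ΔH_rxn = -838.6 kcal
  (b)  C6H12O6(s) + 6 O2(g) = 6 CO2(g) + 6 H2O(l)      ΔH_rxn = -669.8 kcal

ΔH_rxn = -1176.2 kcal

(a) × 3 (scale by 3 for the 3 C5H12(l)): (3)·(-838.6) = -2515.8 kcal
(b) reversed and × 2 (reverse to put C6H12O6(s) on the product side; ×2 to match 2 C6H12O6(s) in the target): (-2)·(-669.8) = +1339.6 kcal
ΔH_rxn = (-2515.8) + (+1339.6) = -1176.2 kcal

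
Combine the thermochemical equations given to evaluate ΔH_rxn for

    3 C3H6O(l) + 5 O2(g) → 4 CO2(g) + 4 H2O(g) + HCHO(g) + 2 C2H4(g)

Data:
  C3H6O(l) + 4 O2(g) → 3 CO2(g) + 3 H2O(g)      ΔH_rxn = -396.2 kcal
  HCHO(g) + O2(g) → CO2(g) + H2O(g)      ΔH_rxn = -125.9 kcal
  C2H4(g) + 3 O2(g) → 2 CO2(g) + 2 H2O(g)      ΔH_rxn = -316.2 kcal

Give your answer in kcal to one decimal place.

equation 1 × 3 (×3 to match 3 C3H6O(l) in the target): (3)·(-396.2) = -1188.6 kcal
equation 2 reversed (reverse to put HCHO(g) on the product side): +125.9 kcal
equation 3 reversed and × 2 (C2H4(g) must end up as a product; ×2 to match 2 C2H4(g) in the target): (-2)·(-316.2) = +632.4 kcal
Summing the manipulated equations, ΔH_rxn = (-1188.6) + (+125.9) + (+632.4) = -430.3 kcal

ΔH_rxn = -430.3 kcal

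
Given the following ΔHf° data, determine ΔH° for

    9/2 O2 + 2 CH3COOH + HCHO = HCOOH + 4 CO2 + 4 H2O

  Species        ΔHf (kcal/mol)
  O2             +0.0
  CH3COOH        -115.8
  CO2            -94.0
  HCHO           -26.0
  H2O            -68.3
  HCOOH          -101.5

Products: 1·(-101.5) + 4·(-94.0) + 4·(-68.3) = -750.7
Reactants: 9/2·(+0.0) + 2·(-115.8) + 1·(-26.0) = -257.6
ΔH° = (-750.7) − (-257.6) = -493.1 kcal/mol

ΔH° = -493.1 kcal/mol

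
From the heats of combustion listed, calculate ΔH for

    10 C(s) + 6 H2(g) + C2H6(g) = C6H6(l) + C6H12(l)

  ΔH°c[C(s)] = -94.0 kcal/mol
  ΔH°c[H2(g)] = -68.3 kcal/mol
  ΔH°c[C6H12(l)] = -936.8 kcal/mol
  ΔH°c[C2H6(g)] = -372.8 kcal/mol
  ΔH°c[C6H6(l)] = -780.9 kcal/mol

With combustion enthalpies, reactants minus products:
= [10·(-94.0) + 6·(-68.3) + 1·(-372.8)] − [1·(-780.9) + 1·(-936.8)]
= -4.9 kcal/mol

ΔH = -4.9 kcal/mol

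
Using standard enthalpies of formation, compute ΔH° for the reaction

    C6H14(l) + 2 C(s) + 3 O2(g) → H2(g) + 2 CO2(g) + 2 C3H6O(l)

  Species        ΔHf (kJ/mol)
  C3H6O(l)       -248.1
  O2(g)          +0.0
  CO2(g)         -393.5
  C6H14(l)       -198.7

Products: 1·(+0.0) + 2·(-393.5) + 2·(-248.1) = -1283.2
Reactants: 1·(-198.7) + 2·(+0.0) + 3·(+0.0) = -198.7
ΔH° = (-1283.2) − (-198.7) = -1084.5 kJ/mol

ΔH° = -1084.5 kJ/mol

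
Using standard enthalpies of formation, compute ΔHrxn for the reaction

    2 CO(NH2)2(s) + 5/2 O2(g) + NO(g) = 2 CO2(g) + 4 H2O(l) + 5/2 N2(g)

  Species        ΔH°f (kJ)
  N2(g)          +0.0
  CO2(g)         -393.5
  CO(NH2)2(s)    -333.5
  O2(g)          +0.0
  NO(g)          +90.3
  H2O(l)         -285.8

Products: 2·(-393.5) + 4·(-285.8) + 5/2·(+0.0) = -1930.2
Reactants: 2·(-333.5) + 5/2·(+0.0) + 1·(+90.3) = -576.7
ΔHrxn = (-1930.2) − (-576.7) = -1353.5 kJ

ΔHrxn = -1353.5 kJ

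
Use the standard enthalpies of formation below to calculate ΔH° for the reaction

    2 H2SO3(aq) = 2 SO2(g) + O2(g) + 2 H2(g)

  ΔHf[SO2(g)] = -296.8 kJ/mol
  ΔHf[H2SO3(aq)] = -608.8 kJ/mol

Products: 2·(-296.8) + 1·(+0.0) + 2·(+0.0) = -593.6
Reactants: 2·(-608.8) = -1217.6
ΔH° = (-593.6) − (-1217.6) = 624.0 kJ/mol

ΔH° = 624.0 kJ/mol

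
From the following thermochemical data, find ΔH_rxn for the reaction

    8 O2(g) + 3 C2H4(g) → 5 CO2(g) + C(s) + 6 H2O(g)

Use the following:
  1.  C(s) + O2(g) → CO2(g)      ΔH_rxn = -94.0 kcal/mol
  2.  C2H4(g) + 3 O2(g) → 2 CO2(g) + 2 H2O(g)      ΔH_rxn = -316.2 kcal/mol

ΔH_rxn = -854.6 kcal/mol

eq. 1 reversed: +94.0 kcal/mol
eq. 2 × 3: (3)·(-316.2) = -948.6 kcal/mol
ΔH_rxn = (-1)·(-94.0) + (3)·(-316.2) = -854.6 kcal/mol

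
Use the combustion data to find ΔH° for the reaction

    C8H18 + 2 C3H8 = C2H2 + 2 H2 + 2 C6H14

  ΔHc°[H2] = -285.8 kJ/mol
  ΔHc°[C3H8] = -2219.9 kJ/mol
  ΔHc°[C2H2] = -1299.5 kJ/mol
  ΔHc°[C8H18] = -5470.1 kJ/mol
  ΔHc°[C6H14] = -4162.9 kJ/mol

With combustion enthalpies, reactants minus products:
= [1·(-5470.1) + 2·(-2219.9)] − [1·(-1299.5) + 2·(-285.8) + 2·(-4162.9)]
= 287.0 kJ/mol

ΔH° = 287.0 kJ/mol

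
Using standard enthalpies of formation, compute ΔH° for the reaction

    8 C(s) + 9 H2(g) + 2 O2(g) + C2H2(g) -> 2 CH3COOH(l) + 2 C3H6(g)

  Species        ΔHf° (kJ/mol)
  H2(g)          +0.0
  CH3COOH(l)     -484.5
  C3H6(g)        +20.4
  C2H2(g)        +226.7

ΔH° = -1154.9 kJ/mol

Products: 2·(-484.5) + 2·(+20.4) = -928.2
Reactants: 8·(+0.0) + 9·(+0.0) + 2·(+0.0) + 1·(+226.7) = +226.7
ΔH° = (-928.2) − (+226.7) = -1154.9 kJ/mol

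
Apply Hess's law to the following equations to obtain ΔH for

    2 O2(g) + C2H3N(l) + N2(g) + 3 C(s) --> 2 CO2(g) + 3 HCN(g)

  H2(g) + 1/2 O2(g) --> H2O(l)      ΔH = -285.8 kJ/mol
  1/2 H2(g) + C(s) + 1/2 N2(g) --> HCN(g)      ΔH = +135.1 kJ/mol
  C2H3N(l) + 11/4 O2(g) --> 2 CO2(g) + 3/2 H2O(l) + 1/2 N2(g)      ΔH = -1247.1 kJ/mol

ΔH = -413.1 kJ/mol

equation 1 reversed and × 3/2: (-3/2)·(-285.8) = +428.7 kJ/mol
equation 2 × 3 (scale by 3 for the 3 HCN(g)): (3)·(+135.1) = +405.3 kJ/mol
equation 3 as written (C2H3N(l) already on the reactant side): -1247.1 kJ/mol
Summing the manipulated equations, ΔH = (-3/2)·(-285.8) + (3)·(+135.1) + (1)·(-1247.1) = -413.1 kJ/mol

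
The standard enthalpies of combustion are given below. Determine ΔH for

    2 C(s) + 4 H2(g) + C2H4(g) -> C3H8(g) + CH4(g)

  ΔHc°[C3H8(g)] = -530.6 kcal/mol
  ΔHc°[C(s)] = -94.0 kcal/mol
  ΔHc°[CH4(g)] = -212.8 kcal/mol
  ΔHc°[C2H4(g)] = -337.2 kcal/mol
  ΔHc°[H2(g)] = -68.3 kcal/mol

Using ΔH = Σ nΔHc°(reactants) − Σ nΔHc°(products):
= [2·(-94.0) + 4·(-68.3) + 1·(-337.2)] − [1·(-530.6) + 1·(-212.8)]
= -55.0 kcal/mol

ΔH = -55.0 kcal/mol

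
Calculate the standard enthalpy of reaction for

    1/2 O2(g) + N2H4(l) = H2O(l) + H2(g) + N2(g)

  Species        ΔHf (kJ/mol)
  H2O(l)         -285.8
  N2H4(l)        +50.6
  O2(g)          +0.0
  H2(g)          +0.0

ΔH° = -336.4 kJ/mol

Products: 1·(-285.8) + 1·(+0.0) + 1·(+0.0) = -285.8
Reactants: 1/2·(+0.0) + 1·(+50.6) = +50.6
ΔH° = (-285.8) − (+50.6) = -336.4 kJ/mol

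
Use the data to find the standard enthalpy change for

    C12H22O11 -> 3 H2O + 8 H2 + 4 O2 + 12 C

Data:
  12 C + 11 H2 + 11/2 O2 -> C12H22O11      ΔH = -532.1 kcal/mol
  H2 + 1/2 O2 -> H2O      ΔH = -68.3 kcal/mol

ΔH = 327.2 kcal/mol

equation 1 reversed: +532.1 kcal/mol
equation 2 × 3: (3)·(-68.3) = -204.9 kcal/mol
Combining the equations, ΔH = (-1)·(-532.1) + (3)·(-68.3) = 327.2 kcal/mol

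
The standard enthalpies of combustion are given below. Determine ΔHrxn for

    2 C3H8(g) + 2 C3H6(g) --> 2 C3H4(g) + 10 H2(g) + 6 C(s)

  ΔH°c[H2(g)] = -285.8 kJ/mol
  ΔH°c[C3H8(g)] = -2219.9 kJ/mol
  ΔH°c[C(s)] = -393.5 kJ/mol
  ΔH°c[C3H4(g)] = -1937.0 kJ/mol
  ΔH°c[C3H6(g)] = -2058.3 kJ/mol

ΔHrxn = 536.6 kJ/mol

With combustion enthalpies, reactants minus products:
= [2·(-2219.9) + 2·(-2058.3)] − [2·(-1937.0) + 10·(-285.8) + 6·(-393.5)]
= 536.6 kJ/mol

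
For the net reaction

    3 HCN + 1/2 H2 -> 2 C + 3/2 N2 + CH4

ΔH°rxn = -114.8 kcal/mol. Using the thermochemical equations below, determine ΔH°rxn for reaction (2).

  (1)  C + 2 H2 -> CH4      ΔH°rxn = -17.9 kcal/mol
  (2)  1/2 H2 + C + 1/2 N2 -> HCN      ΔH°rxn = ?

ΔH°rxn = 32.3 kcal/mol

(1) as written (CH4 already on the product side): -17.9 kcal/mol
(2) reversed and × 3 (reverse to put HCN on the reactant side; scale by 3 for the 3 HCN): contributes −3·x
-114.8 = (-17.9) − 3·x
x = (-114.8 − (-17.9)) / (-3) = 32.3 kcal/mol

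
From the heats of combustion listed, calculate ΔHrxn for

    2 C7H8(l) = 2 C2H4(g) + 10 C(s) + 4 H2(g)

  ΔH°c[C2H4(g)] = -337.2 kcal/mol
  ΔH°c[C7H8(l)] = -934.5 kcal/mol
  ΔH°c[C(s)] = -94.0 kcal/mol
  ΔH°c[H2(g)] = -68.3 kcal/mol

ΔHrxn = 18.6 kcal/mol

With combustion enthalpies, reactants minus products:
= [2·(-934.5)] − [2·(-337.2) + 10·(-94.0) + 4·(-68.3)]
= 18.6 kcal/mol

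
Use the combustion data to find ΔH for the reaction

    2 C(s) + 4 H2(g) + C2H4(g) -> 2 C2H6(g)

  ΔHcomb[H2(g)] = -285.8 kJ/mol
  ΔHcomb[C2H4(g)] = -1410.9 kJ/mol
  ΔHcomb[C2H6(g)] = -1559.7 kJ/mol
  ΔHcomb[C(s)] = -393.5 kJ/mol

ΔH = -221.7 kJ/mol

Using ΔH = Σ nΔHc°(reactants) − Σ nΔHc°(products):
= [2·(-393.5) + 4·(-285.8) + 1·(-1410.9)] − [2·(-1559.7)]
= -221.7 kJ/mol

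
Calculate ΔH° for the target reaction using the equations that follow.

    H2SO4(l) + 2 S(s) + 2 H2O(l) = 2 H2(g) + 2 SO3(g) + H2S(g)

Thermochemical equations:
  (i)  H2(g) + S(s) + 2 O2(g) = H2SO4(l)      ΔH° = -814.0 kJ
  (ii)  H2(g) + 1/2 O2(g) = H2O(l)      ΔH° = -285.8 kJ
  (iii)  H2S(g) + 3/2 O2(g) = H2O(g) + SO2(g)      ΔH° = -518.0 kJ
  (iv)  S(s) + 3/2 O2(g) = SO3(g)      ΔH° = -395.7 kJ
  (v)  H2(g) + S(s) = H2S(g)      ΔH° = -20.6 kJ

(i) reversed: +814.0 kJ
(ii) reversed and × 2: (-2)·(-285.8) = +571.6 kJ
(iii): not needed.
(iv) × 2: (2)·(-395.7) = -791.4 kJ
(v) as written: -20.6 kJ
ΔH° = (-1)·(-814.0) + (-2)·(-285.8) + (2)·(-395.7) + (1)·(-20.6) = 573.6 kJ

ΔH° = 573.6 kJ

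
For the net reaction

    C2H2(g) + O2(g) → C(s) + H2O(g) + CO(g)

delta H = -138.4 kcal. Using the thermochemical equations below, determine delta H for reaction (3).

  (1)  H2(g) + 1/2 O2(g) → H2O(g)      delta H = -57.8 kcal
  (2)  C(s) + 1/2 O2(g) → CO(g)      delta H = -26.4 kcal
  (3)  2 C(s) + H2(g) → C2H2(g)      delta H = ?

delta H = 54.2 kcal

(1) as written (H2O(g) already on the product side): -57.8 kcal
(2) as written (CO(g) already on the product side): -26.4 kcal
(3) reversed (C2H2(g) must end up as a reactant): contributes −x
-138.4 = (-57.8) + (-26.4) − x
x = (-138.4 − (-84.2)) / (-1) = 54.2 kcal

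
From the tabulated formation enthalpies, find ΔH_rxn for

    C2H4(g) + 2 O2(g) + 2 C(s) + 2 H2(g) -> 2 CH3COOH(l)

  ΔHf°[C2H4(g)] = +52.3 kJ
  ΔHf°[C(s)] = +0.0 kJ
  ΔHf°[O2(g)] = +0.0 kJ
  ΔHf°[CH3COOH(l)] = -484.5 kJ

ΔH_rxn = -1021.3 kJ

Products: 2·(-484.5) = -969.0
Reactants: 1·(+52.3) + 2·(+0.0) + 2·(+0.0) + 2·(+0.0) = +52.3
ΔH_rxn = (-969.0) − (+52.3) = -1021.3 kJ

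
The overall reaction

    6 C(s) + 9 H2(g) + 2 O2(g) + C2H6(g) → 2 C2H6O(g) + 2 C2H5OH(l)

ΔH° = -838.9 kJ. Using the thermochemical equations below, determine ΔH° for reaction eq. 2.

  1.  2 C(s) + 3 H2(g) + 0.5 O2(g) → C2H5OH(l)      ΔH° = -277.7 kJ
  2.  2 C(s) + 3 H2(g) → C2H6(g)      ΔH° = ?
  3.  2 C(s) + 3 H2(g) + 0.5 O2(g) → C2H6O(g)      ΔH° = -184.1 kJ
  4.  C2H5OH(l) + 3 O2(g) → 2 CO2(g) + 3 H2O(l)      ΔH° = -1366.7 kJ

ΔH° = -84.7 kJ

eq. 1 × 2: (2)·(-277.7) = -555.4 kJ
eq. 2 reversed: contributes −x
eq. 3 × 2: (2)·(-184.1) = -368.2 kJ
eq. 4: not needed.
-838.9 = (-555.4) + (-368.2) − x
x = (-838.9 − (-923.6)) / (-1) = -84.7 kJ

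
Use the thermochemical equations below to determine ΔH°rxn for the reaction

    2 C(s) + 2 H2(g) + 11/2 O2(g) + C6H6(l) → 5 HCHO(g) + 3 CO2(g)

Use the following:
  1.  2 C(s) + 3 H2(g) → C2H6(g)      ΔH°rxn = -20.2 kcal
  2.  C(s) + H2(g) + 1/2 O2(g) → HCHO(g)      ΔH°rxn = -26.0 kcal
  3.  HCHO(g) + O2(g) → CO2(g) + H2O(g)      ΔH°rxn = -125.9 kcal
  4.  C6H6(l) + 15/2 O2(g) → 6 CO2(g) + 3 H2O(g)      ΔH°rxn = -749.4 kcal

eq. 1: not needed.
eq. 2 × 2: (2)·(-26.0) = -52.0 kcal
eq. 3 reversed and × 3: (-3)·(-125.9) = +377.7 kcal
eq. 4 as written: -749.4 kcal
Summing the manipulated equations, ΔH°rxn = (2)·(-26.0) + (-3)·(-125.9) + (1)·(-749.4) = -423.7 kcal

ΔH°rxn = -423.7 kcal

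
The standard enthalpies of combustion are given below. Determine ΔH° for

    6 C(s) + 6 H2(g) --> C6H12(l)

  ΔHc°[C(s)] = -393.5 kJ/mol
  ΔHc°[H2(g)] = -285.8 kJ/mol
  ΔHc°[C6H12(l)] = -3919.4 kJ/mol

With combustion enthalpies, reactants minus products:
= [6·(-393.5) + 6·(-285.8)] − [1·(-3919.4)]
= -156.4 kJ/mol

ΔH° = -156.4 kJ/mol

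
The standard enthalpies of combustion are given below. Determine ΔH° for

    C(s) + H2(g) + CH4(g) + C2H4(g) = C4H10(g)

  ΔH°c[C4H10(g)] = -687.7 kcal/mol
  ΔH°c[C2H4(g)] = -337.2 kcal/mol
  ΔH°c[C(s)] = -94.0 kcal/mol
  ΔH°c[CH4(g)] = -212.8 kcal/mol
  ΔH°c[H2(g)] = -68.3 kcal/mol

Using ΔH = Σ nΔHc°(reactants) − Σ nΔHc°(products):
= [1·(-94.0) + 1·(-68.3) + 1·(-212.8) + 1·(-337.2)] − [1·(-687.7)]
= -24.6 kcal/mol

ΔH° = -24.6 kcal/mol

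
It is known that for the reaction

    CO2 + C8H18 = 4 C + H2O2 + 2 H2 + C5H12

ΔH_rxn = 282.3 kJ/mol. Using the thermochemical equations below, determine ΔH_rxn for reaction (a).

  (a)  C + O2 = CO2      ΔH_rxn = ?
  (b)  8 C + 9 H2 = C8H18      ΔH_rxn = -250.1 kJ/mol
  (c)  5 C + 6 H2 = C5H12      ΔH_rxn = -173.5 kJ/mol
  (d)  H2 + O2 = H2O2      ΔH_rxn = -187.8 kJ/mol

(a) reversed: contributes −x
(b) reversed: +250.1 kJ/mol
(c) as written: -173.5 kJ/mol
(d) as written: -187.8 kJ/mol
+282.3 = (+250.1) + (-173.5) + (-187.8) − x
x = (+282.3 − (-111.2)) / (-1) = -393.5 kJ/mol

ΔH_rxn = -393.5 kJ/mol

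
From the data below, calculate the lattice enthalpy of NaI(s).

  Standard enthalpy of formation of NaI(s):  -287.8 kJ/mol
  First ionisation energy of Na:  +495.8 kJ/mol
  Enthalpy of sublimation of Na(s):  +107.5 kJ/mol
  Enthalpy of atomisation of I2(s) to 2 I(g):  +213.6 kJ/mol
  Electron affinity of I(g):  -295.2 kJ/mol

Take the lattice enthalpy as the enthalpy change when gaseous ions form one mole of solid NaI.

U = -702.7 kJ/mol

ΔHf° = 1·ΔHsub + 1·(ΣIE) + 1/2·D(I2) + 1·EA + U
-287.8 = 1·(+107.5) + 1·(+495.8) + 1/2·(+213.6) + 1·(-295.2) + U
U = -287.8 − (+414.9) = -702.7 kJ/mol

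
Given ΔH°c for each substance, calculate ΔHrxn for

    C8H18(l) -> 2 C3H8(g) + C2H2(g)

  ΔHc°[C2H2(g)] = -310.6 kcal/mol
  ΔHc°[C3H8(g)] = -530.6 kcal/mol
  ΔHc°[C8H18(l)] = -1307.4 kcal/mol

With combustion enthalpies, reactants minus products:
= [1·(-1307.4)] − [2·(-530.6) + 1·(-310.6)]
= 64.4 kcal/mol

ΔHrxn = 64.4 kcal/mol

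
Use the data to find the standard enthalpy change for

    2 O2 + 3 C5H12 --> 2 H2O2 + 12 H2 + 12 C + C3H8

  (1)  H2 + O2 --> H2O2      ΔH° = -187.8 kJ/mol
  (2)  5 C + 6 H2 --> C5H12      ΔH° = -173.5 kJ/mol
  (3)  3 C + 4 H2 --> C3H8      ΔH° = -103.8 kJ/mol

ΔH° = 41.1 kJ/mol

(1) × 2: (2)·(-187.8) = -375.6 kJ/mol
(2) reversed and × 3: (-3)·(-173.5) = +520.5 kJ/mol
(3) as written: -103.8 kJ/mol
ΔH° = (-375.6) + (+520.5) + (-103.8) = 41.1 kJ/mol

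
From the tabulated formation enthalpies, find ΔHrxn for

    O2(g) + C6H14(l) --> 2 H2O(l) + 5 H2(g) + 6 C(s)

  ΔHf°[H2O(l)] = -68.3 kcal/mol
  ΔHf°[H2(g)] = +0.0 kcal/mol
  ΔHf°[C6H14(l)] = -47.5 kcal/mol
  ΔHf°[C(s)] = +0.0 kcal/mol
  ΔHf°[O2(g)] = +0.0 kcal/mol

Products: 2·(-68.3) + 5·(+0.0) + 6·(+0.0) = -136.6
Reactants: 1·(+0.0) + 1·(-47.5) = -47.5
ΔHrxn = (-136.6) − (-47.5) = -89.1 kcal/mol

ΔHrxn = -89.1 kcal/mol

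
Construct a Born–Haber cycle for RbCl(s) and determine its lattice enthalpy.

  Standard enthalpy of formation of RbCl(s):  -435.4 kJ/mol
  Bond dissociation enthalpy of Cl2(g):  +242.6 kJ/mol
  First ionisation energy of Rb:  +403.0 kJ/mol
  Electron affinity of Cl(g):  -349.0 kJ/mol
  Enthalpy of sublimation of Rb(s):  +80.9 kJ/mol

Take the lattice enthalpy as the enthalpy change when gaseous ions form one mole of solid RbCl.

ΔHf° = 1·ΔHsub + 1·(ΣIE) + 1/2·D(Cl2) + 1·EA + U
-435.4 = 1·(+80.9) + 1·(+403.0) + 1/2·(+242.6) + 1·(-349.0) + U
U = -435.4 − (+256.2) = -691.6 kJ/mol

U = -691.6 kJ/mol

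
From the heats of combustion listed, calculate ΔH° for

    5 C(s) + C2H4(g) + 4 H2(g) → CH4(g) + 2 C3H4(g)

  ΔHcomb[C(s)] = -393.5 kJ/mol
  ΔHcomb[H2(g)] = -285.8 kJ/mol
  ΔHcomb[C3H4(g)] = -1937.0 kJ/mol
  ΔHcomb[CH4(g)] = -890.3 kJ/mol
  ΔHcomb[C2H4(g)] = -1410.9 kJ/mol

ΔH° = 242.7 kJ/mol

With combustion enthalpies, reactants minus products:
= [5·(-393.5) + 1·(-1410.9) + 4·(-285.8)] − [1·(-890.3) + 2·(-1937.0)]
= 242.7 kJ/mol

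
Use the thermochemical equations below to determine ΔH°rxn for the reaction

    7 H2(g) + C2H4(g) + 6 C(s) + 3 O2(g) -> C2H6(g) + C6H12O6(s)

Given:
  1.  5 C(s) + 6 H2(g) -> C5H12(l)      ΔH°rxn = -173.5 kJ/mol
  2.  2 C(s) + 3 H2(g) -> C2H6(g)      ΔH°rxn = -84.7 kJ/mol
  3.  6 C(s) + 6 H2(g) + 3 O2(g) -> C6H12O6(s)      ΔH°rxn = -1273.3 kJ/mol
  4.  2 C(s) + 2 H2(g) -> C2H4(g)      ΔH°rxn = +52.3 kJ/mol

ΔH°rxn = -1410.3 kJ/mol

eq. 1: not needed.
eq. 2 as written: -84.7 kJ/mol
eq. 3 as written: -1273.3 kJ/mol
eq. 4 reversed: -52.3 kJ/mol
Summing the manipulated equations, ΔH°rxn = (1)·(-84.7) + (1)·(-1273.3) + (-1)·(+52.3) = -1410.3 kJ/mol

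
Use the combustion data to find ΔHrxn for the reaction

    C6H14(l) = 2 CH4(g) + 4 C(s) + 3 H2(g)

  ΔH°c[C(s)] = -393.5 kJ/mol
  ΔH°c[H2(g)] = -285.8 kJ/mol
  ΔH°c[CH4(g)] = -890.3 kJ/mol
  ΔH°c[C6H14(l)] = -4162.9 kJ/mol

Using ΔH = Σ nΔHc°(reactants) − Σ nΔHc°(products):
= [1·(-4162.9)] − [2·(-890.3) + 4·(-393.5) + 3·(-285.8)]
= 49.1 kJ/mol

ΔHrxn = 49.1 kJ/mol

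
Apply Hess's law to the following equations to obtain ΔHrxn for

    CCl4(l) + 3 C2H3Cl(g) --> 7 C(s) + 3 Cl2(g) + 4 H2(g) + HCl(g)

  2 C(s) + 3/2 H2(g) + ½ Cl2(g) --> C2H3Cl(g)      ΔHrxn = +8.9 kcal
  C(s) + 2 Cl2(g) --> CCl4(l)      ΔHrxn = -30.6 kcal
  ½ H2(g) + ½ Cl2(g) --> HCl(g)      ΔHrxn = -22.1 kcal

equation 1 reversed and × 3 (reverse to put C2H3Cl(g) on the reactant side; ×3 to match 3 C2H3Cl(g) in the target): (-3)·(+8.9) = -26.7 kcal
equation 2 reversed (reverse to put CCl4(l) on the reactant side): +30.6 kcal
equation 3 as written (HCl(g) already on the product side): -22.1 kcal
Since enthalpy is a state function, ΔHrxn = (-3)·(+8.9) + (-1)·(-30.6) + (1)·(-22.1) = -18.2 kcal

ΔHrxn = -18.2 kcal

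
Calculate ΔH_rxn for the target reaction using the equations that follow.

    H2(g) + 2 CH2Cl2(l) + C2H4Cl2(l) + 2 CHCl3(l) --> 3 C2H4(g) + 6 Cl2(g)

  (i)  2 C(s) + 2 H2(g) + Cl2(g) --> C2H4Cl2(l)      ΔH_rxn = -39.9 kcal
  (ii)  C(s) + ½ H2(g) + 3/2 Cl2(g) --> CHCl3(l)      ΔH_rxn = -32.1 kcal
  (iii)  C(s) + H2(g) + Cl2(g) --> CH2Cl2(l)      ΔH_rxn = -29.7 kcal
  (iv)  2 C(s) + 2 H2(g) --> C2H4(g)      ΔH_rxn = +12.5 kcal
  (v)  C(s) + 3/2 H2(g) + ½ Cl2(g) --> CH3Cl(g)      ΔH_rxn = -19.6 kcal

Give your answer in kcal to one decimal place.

(i) reversed: +39.9 kcal
(ii) reversed and × 2: (-2)·(-32.1) = +64.2 kcal
(iii) reversed and × 2: (-2)·(-29.7) = +59.4 kcal
(iv) × 3: (3)·(+12.5) = +37.5 kcal
(v): not needed.
Since enthalpy is a state function, ΔH_rxn = (+39.9) + (+64.2) + (+59.4) + (+37.5) = 201.0 kcal

ΔH_rxn = 201.0 kcal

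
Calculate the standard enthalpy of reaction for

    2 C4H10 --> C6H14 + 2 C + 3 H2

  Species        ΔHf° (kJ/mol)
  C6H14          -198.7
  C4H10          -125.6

ΔH°rxn = 52.5 kJ/mol

Products: 1·(-198.7) + 2·(+0.0) + 3·(+0.0) = -198.7
Reactants: 2·(-125.6) = -251.2
ΔH°rxn = (-198.7) − (-251.2) = 52.5 kJ/mol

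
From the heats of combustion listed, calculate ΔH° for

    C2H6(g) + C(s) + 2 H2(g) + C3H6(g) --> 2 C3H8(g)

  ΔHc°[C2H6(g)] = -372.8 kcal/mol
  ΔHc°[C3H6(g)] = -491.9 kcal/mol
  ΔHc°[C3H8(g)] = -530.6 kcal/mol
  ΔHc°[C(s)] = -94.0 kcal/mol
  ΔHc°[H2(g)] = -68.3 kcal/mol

Using ΔH = Σ nΔHc°(reactants) − Σ nΔHc°(products):
= [1·(-372.8) + 1·(-94.0) + 2·(-68.3) + 1·(-491.9)] − [2·(-530.6)]
= -34.1 kcal/mol

ΔH° = -34.1 kcal/mol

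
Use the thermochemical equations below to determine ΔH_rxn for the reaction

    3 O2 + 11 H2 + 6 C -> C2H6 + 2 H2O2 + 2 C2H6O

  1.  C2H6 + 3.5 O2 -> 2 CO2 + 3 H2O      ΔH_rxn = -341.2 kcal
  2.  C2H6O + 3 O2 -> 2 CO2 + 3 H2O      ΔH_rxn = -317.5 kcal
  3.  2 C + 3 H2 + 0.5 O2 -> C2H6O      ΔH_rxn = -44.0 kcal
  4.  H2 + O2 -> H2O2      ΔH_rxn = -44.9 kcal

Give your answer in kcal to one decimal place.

eq. 1 reversed: +341.2 kcal
eq. 2 as written: -317.5 kcal
eq. 3 × 3: (3)·(-44.0) = -132.0 kcal
eq. 4 × 2: (2)·(-44.9) = -89.8 kcal
Summing the manipulated equations, ΔH_rxn = (+341.2) + (-317.5) + (-132.0) + (-89.8) = -198.1 kcal

ΔH_rxn = -198.1 kcal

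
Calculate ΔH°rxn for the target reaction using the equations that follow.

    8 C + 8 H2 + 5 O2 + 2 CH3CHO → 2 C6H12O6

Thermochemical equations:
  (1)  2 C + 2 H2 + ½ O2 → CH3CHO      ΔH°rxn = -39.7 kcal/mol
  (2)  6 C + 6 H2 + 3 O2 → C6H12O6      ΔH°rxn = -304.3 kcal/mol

ΔH°rxn = -529.2 kcal/mol

(1) reversed and × 2: (-2)·(-39.7) = +79.4 kcal/mol
(2) × 2: (2)·(-304.3) = -608.6 kcal/mol
ΔH°rxn = (+79.4) + (-608.6) = -529.2 kcal/mol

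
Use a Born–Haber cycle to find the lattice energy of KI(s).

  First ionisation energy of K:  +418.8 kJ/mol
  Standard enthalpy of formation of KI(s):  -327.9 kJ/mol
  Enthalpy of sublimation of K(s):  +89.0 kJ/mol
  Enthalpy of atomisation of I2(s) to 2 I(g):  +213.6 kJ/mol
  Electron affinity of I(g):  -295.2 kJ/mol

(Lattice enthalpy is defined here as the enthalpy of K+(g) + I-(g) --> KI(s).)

U = -647.3 kJ/mol

ΔHf° = 1·ΔHsub + 1·(ΣIE) + 1/2·D(I2) + 1·EA + U
-327.9 = 1·(+89.0) + 1·(+418.8) + 1/2·(+213.6) + 1·(-295.2) + U
U = -327.9 − (+319.4) = -647.3 kJ/mol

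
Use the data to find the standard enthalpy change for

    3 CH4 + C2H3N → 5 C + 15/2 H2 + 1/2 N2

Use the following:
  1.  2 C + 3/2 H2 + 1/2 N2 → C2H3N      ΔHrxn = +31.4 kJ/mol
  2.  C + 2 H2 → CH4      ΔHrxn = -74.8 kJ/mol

eq. 1 reversed (reverse to put C2H3N on the reactant side): -31.4 kJ/mol
eq. 2 reversed and × 3 (reverse to put CH4 on the reactant side; ×3 to match 3 CH4 in the target): (-3)·(-74.8) = +224.4 kJ/mol
Summing the manipulated equations, ΔHrxn = (-1)·(+31.4) + (-3)·(-74.8) = 193.0 kJ/mol

ΔHrxn = 193.0 kJ/mol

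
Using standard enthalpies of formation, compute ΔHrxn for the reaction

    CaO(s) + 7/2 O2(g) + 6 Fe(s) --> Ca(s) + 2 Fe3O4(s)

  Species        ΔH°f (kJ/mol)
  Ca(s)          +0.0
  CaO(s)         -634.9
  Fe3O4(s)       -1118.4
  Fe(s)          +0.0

ΔHrxn = -1601.9 kJ/mol

ΔH°rxn = Σ nΔHf°(products) − Σ nΔHf°(reactants).
Products: 1·(+0.0) + 2·(-1118.4) = -2236.8
Reactants: 1·(-634.9) + 7/2·(+0.0) + 6·(+0.0) = -634.9
ΔHrxn = (-2236.8) − (-634.9) = -1601.9 kJ/mol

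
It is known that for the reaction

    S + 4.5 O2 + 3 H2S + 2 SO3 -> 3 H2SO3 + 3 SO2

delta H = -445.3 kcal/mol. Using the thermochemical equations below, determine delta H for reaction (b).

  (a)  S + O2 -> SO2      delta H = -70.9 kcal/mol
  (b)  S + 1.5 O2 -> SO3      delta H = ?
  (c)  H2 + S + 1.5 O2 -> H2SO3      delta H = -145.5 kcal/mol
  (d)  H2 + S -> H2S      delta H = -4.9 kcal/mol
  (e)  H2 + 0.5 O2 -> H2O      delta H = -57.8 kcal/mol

(a) × 3: (3)·(-70.9) = -212.7 kcal/mol
(b) reversed and × 2: contributes −2·x
(c) × 3: (3)·(-145.5) = -436.5 kcal/mol
(d) reversed and × 3: (-3)·(-4.9) = +14.7 kcal/mol
(e): not needed.
-445.3 = (-212.7) + (-436.5) + (+14.7) − 2·x
x = (-445.3 − (-634.5)) / (-2) = -94.6 kcal/mol

delta H = -94.6 kcal/mol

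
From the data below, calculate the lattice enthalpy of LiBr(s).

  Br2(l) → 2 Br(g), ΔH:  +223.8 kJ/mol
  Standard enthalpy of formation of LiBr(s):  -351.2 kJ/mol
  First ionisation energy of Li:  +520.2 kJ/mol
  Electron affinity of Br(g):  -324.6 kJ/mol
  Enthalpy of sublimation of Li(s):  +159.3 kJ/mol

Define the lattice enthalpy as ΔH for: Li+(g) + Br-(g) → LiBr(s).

ΔHf° = 1·ΔHsub + 1·(ΣIE) + 1/2·D(Br2) + 1·EA + U
-351.2 = 1·(+159.3) + 1·(+520.2) + 1/2·(+223.8) + 1·(-324.6) + U
U = -351.2 − (+466.8) = -818.0 kJ/mol

U = -818.0 kJ/mol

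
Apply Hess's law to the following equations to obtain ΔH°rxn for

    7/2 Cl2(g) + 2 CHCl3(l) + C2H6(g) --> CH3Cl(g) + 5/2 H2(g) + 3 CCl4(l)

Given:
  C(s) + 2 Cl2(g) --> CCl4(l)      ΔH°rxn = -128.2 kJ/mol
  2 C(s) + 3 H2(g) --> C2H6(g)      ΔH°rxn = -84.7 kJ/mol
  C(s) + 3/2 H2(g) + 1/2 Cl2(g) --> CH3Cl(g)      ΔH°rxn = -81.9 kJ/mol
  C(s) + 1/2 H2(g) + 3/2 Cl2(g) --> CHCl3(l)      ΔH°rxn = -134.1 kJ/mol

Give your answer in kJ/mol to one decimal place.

equation 1 × 3: (3)·(-128.2) = -384.6 kJ/mol
equation 2 reversed: +84.7 kJ/mol
equation 3 as written: -81.9 kJ/mol
equation 4 reversed and × 2: (-2)·(-134.1) = +268.2 kJ/mol
ΔH°rxn = (-384.6) + (+84.7) + (-81.9) + (+268.2) = -113.6 kJ/mol

ΔH°rxn = -113.6 kJ/mol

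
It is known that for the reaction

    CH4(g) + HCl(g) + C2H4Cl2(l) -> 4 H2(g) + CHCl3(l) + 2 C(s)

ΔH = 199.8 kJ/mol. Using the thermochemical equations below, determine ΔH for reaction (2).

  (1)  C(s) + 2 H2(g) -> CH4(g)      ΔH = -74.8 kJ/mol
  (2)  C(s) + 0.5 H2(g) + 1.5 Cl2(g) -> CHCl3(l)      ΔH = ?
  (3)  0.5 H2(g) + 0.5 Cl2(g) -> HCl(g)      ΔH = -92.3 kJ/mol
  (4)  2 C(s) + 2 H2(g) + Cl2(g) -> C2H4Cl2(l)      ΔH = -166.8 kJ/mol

(1) reversed (CH4(g) must end up as a reactant): +74.8 kJ/mol
(2) as written (CHCl3(l) already on the product side): contributes x
(3) reversed (HCl(g) must end up as a reactant): +92.3 kJ/mol
(4) reversed (C2H4Cl2(l) must end up as a reactant): +166.8 kJ/mol
+199.8 = (+74.8) + (+92.3) + (+166.8) + x
x = (+199.8 − (+333.9)) / (1) = -134.1 kJ/mol

ΔH = -134.1 kJ/mol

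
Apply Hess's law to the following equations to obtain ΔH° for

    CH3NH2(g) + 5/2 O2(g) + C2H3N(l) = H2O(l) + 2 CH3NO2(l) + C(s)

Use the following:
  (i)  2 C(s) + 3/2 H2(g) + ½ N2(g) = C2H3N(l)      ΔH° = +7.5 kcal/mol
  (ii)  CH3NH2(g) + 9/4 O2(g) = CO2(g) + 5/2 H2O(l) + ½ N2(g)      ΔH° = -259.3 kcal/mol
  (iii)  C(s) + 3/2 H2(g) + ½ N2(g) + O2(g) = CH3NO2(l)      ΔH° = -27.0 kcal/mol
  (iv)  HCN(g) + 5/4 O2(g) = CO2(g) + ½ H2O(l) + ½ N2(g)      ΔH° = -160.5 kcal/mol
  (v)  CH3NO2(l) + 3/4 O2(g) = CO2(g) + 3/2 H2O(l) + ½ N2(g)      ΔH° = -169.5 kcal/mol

(i) reversed (C2H3N(l) must end up as a reactant): -7.5 kcal/mol
(ii) as written (CH3NH2(g) already on the reactant side): -259.3 kcal/mol
(iii) as written: -27.0 kcal/mol
(iv): not needed (HCN(g) appears nowhere else).
(v) reversed: +169.5 kcal/mol
Summing the manipulated equations, ΔH° = (-7.5) + (-259.3) + (-27.0) + (+169.5) = -124.3 kcal/mol

ΔH° = -124.3 kcal/mol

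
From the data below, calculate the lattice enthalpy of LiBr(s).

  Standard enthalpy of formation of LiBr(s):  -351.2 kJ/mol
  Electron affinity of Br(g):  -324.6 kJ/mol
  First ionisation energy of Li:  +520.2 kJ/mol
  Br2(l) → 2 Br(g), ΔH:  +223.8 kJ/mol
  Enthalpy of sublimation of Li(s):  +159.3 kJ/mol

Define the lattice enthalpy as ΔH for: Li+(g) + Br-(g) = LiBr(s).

ΔHf° = 1·ΔHsub + 1·(ΣIE) + 1/2·D(Br2) + 1·EA + U
-351.2 = 1·(+159.3) + 1·(+520.2) + 1/2·(+223.8) + 1·(-324.6) + U
U = -351.2 − (+466.8) = -818.0 kJ/mol

U = -818.0 kJ/mol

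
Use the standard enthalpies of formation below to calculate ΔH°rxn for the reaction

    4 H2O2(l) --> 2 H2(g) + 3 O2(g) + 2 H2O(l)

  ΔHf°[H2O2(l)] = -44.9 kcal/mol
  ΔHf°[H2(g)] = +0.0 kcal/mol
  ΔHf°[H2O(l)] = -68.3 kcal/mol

Products: 2·(+0.0) + 3·(+0.0) + 2·(-68.3) = -136.6
Reactants: 4·(-44.9) = -179.6
ΔH°rxn = (-136.6) − (-179.6) = 43.0 kcal/mol

ΔH°rxn = 43.0 kcal/mol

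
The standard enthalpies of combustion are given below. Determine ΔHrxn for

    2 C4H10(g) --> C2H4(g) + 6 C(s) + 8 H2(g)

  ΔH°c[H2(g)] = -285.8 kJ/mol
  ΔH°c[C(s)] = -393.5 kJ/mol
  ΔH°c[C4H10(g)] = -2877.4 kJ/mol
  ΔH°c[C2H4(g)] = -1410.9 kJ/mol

ΔHrxn = 303.5 kJ/mol

Using ΔH = Σ nΔHc°(reactants) − Σ nΔHc°(products):
= [2·(-2877.4)] − [1·(-1410.9) + 6·(-393.5) + 8·(-285.8)]
= 303.5 kJ/mol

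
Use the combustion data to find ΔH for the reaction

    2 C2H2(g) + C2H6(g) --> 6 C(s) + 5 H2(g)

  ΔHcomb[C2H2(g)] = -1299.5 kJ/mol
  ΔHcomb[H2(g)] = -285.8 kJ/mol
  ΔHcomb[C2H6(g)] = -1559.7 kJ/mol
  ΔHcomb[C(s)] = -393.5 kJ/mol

ΔH = -368.7 kJ/mol

Using ΔH = Σ nΔHc°(reactants) − Σ nΔHc°(products):
= [2·(-1299.5) + 1·(-1559.7)] − [6·(-393.5) + 5·(-285.8)]
= -368.7 kJ/mol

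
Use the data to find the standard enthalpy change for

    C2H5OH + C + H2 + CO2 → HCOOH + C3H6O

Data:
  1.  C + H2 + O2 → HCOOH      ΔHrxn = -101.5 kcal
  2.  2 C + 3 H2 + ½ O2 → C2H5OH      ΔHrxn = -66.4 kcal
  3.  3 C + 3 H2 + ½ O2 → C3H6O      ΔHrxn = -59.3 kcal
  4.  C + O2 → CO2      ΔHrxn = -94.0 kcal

ΔHrxn = -0.4 kcal

eq. 1 as written (HCOOH already on the product side): -101.5 kcal
eq. 2 reversed (reverse to put C2H5OH on the reactant side): +66.4 kcal
eq. 3 as written (C3H6O already on the product side): -59.3 kcal
eq. 4 reversed (CO2 must end up as a reactant): +94.0 kcal
ΔHrxn = (1)·(-101.5) + (-1)·(-66.4) + (1)·(-59.3) + (-1)·(-94.0) = -0.4 kcal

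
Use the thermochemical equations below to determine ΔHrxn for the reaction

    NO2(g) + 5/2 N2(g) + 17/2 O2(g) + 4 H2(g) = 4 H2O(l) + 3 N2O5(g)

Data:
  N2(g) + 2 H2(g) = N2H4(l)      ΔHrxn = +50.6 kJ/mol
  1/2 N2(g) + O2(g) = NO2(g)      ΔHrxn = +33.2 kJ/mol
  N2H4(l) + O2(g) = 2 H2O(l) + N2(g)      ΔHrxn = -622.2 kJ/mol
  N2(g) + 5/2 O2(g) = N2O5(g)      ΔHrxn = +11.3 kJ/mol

ΔHrxn = -1142.5 kJ/mol

equation 1 × 2: (2)·(+50.6) = +101.2 kJ/mol
equation 2 reversed: -33.2 kJ/mol
equation 3 × 2: (2)·(-622.2) = -1244.4 kJ/mol
equation 4 × 3: (3)·(+11.3) = +33.9 kJ/mol
ΔHrxn = (+101.2) + (-33.2) + (-1244.4) + (+33.9) = -1142.5 kJ/mol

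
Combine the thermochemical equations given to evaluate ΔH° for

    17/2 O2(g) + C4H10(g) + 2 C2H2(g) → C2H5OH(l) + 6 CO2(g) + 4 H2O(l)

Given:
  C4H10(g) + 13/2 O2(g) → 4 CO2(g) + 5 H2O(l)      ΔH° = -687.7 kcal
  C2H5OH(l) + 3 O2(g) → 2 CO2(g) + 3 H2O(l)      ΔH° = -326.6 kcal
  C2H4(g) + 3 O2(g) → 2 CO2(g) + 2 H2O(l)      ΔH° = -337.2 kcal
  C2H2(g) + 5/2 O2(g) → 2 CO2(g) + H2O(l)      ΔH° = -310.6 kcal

ΔH° = -982.3 kcal

equation 1 as written: -687.7 kcal
equation 2 reversed: +326.6 kcal
equation 3: not needed.
equation 4 × 2: (2)·(-310.6) = -621.2 kcal
ΔH° = (1)·(-687.7) + (-1)·(-326.6) + (2)·(-310.6) = -982.3 kcal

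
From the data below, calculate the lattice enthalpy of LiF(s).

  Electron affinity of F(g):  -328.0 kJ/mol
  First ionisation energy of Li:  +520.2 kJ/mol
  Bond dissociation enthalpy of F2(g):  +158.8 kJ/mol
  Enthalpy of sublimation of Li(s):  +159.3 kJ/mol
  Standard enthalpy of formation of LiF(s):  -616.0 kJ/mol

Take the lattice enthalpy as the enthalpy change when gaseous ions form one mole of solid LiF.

U = -1046.9 kJ/mol

ΔHf° = 1·ΔHsub + 1·(ΣIE) + 1/2·D(F2) + 1·EA + U
-616.0 = 1·(+159.3) + 1·(+520.2) + 1/2·(+158.8) + 1·(-328.0) + U
U = -616.0 − (+430.9) = -1046.9 kJ/mol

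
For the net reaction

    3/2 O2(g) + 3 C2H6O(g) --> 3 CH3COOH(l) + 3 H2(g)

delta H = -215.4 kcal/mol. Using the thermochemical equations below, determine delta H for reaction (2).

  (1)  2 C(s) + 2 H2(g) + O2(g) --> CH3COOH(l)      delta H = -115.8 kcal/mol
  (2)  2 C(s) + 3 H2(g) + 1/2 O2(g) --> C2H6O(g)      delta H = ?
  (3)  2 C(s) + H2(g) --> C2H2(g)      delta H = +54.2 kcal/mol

(1) × 3: (3)·(-115.8) = -347.4 kcal/mol
(2) reversed and × 3: contributes −3·x
(3): not needed.
-215.4 = (-347.4) − 3·x
x = (-215.4 − (-347.4)) / (-3) = -44.0 kcal/mol

delta H = -44.0 kcal/mol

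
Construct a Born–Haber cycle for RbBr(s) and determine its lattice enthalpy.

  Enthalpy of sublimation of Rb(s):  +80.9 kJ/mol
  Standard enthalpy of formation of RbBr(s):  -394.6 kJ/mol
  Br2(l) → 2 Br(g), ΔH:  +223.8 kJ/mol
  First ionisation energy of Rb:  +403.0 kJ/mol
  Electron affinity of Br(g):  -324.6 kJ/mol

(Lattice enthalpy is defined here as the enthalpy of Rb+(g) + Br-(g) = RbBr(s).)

U = -665.8 kJ/mol

ΔHf° = 1·ΔHsub + 1·(ΣIE) + 1/2·D(Br2) + 1·EA + U
-394.6 = 1·(+80.9) + 1·(+403.0) + 1/2·(+223.8) + 1·(-324.6) + U
U = -394.6 − (+271.2) = -665.8 kJ/mol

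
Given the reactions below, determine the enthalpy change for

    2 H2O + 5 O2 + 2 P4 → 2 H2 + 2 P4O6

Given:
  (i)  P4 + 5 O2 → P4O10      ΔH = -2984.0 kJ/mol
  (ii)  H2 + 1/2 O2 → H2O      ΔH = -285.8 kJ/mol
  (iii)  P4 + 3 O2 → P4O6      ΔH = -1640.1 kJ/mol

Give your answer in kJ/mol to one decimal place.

(i): not needed.
(ii) reversed and × 2: (-2)·(-285.8) = +571.6 kJ/mol
(iii) × 2: (2)·(-1640.1) = -3280.2 kJ/mol
By Hess's law, ΔH = (-2)·(-285.8) + (2)·(-1640.1) = -2708.6 kJ/mol

ΔH = -2708.6 kJ/mol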